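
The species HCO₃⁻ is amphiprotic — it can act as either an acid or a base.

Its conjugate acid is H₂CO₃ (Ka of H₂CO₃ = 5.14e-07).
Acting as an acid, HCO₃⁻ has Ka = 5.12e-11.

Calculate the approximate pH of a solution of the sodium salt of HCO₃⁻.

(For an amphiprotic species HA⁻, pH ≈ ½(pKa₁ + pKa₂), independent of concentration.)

pKa₁ = -log(5.14e-07) = 6.29; pKa₂ = -log(5.12e-11) = 10.29. For an amphiprotic species, pH ≈ ½(pKa₁ + pKa₂) = ½(6.29 + 10.29) = 8.29.

pH = 8.29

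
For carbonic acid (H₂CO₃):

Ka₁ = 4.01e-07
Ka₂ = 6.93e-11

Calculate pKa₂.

pKa₂ = -log(Ka₂) = -log(6.93e-11) = 10.16.

pK_{a2} = 10.16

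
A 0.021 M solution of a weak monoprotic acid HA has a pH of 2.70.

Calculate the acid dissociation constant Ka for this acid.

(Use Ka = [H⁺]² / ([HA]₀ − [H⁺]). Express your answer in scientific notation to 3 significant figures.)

[H⁺] = 10^(−pH) = 10^(−2.70) = 1.995e-03 M. For HA ⇌ H⁺ + A⁻, Ka = [H⁺][A⁻]/[HA] = [H⁺]² / ([HA]₀ − [H⁺]) = (1.995e-03)² / (0.021 − 1.995e-03) = 2.09e-04.

K_a = 2.09e-04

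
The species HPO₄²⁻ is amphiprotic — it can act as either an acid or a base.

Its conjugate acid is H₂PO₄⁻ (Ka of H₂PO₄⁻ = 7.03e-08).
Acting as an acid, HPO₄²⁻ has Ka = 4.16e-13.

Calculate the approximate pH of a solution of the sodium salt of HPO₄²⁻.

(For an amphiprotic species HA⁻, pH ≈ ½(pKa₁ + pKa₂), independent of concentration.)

pKa₁ = -log(7.03e-08) = 7.15; pKa₂ = -log(4.16e-13) = 12.38. For an amphiprotic species, pH ≈ ½(pKa₁ + pKa₂) = ½(7.15 + 12.38) = 9.77.

pH = 9.77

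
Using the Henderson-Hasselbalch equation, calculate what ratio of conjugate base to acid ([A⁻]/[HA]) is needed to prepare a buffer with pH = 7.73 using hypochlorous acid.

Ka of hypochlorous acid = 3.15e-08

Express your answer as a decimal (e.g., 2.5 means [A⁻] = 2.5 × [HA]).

pKa = -log(3.15e-08) = 7.5017. pH = pKa + log([A⁻]/[HA]), so log([A⁻]/[HA]) = pH − pKa = 7.73 − 7.5017 = 0.2283. [A⁻]/[HA] = 10^(0.2283) = 1.69

[A⁻]/[HA] = 1.69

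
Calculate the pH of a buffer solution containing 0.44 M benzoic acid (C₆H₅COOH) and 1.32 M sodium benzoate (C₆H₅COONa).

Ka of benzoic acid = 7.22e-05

pKa = -log(7.22e-05) = 4.14. pH = pKa + log([A⁻]/[HA]) = 4.14 + log(1.32/0.44)

pH = 4.62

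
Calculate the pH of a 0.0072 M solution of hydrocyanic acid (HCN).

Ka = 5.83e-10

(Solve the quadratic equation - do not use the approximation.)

x² + Ka×x - Ka×C = 0. Using quadratic formula: [H⁺] = 2.0485e-06

pH = 5.69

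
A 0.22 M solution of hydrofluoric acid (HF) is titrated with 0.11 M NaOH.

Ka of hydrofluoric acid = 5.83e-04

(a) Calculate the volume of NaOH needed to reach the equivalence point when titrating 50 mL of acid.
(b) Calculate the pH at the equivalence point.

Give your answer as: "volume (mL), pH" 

moles acid = 0.22 × 50/1000 = 0.011 mol; V_base = moles/0.11 × 1000 = 100.0 mL. At equivalence only the conjugate base is present: [A⁻] = 0.011/0.150 = 7.3333e-02 M. Kb = Kw/Ka = 1.72e-11; [OH⁻] = √(Kb × [A⁻]) = 1.1215e-06; pOH = 5.95; pH = 14 - pOH = 8.05.

V = 100.0 mL, pH = 8.05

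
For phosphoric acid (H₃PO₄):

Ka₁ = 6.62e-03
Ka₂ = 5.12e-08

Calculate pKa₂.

pKa₂ = -log(Ka₂) = -log(5.12e-08) = 7.29.

pK_{a2} = 7.29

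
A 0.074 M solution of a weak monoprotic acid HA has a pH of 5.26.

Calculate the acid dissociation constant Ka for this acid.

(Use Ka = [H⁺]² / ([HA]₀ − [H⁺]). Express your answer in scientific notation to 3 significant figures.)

[H⁺] = 10^(−pH) = 10^(−5.26) = 5.495e-06 M. For HA ⇌ H⁺ + A⁻, Ka = [H⁺][A⁻]/[HA] = [H⁺]² / ([HA]₀ − [H⁺]) = (5.495e-06)² / (0.074 − 5.495e-06) = 4.08e-10.

K_a = 4.08e-10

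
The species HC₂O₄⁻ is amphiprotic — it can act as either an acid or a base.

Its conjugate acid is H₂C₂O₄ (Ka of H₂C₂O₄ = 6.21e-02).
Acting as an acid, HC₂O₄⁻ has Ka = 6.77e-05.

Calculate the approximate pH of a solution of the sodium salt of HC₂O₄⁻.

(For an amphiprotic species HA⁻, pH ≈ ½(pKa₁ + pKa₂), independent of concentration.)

pKa₁ = -log(6.21e-02) = 1.21; pKa₂ = -log(6.77e-05) = 4.17. For an amphiprotic species, pH ≈ ½(pKa₁ + pKa₂) = ½(1.21 + 4.17) = 2.69.

pH = 2.69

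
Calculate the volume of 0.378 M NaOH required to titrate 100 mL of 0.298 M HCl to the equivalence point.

At equivalence: moles acid = moles base. moles HCl = 0.298 × 100/1000 = 0.0298 mol. V_base = moles / 0.378 × 1000 = 78.8 mL.

V_{base} = 78.8 mL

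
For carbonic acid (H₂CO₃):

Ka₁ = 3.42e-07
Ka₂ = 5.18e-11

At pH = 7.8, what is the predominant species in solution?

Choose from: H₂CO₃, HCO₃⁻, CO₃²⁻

pKa₁ = 6.47, pKa₂ = 10.29. For a polyprotic acid the predominant species crosses at each pKa: below pKa_n the protonated form dominates, above it the deprotonated form does. At pH = 7.8, the predominant species is HCO₃⁻.

HCO₃⁻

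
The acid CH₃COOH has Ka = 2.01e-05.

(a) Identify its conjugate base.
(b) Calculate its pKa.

(a) The conjugate base is formed by removing one H⁺ from CH₃COOH, giving CH₃COO⁻. (b) pKa = -log(Ka) = -log(2.01e-05) = 4.70.

Conjugate base: CH₃COO⁻; pK_a = 4.70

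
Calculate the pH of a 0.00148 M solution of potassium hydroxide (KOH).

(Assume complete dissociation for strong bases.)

[OH⁻] = 0.00148 M for strong base. pOH = -log[OH⁻] = 2.83, pH = 14 - pOH

pH = 11.17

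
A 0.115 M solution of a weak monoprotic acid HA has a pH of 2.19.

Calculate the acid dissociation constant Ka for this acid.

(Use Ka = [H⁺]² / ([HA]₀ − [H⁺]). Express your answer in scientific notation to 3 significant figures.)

[H⁺] = 10^(−pH) = 10^(−2.19) = 6.457e-03 M. For HA ⇌ H⁺ + A⁻, Ka = [H⁺][A⁻]/[HA] = [H⁺]² / ([HA]₀ − [H⁺]) = (6.457e-03)² / (0.115 − 6.457e-03) = 3.84e-04.

K_a = 3.84e-04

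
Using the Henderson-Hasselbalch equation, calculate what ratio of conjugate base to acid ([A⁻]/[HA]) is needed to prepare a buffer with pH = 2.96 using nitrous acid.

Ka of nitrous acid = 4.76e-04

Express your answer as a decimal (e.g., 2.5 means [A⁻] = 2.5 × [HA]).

pKa = -log(4.76e-04) = 3.3224. pH = pKa + log([A⁻]/[HA]), so log([A⁻]/[HA]) = pH − pKa = 2.96 − 3.3224 = -0.3624. [A⁻]/[HA] = 10^(-0.3624) = 0.434

[A⁻]/[HA] = 0.434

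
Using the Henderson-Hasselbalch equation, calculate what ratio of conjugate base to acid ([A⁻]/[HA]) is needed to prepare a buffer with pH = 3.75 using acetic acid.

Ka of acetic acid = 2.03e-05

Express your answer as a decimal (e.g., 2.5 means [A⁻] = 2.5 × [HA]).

pKa = -log(2.03e-05) = 4.6925. pH = pKa + log([A⁻]/[HA]), so log([A⁻]/[HA]) = pH − pKa = 3.75 − 4.6925 = -0.9425. [A⁻]/[HA] = 10^(-0.9425) = 0.114

[A⁻]/[HA] = 0.114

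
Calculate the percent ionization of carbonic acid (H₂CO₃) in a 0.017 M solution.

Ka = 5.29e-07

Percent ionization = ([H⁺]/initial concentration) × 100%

Using Ka equilibrium: x² + Ka×x - Ka×C = 0. Solving: [H⁺] = 9.4567e-05. Percent = (9.4567e-05/0.017) × 100

Percent ionization = 0.556%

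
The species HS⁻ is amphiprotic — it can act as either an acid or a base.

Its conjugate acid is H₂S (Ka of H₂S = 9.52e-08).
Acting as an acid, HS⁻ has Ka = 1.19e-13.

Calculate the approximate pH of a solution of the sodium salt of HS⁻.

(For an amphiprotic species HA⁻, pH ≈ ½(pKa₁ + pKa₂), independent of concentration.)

pKa₁ = -log(9.52e-08) = 7.02; pKa₂ = -log(1.19e-13) = 12.92. For an amphiprotic species, pH ≈ ½(pKa₁ + pKa₂) = ½(7.02 + 12.92) = 9.97.

pH = 9.97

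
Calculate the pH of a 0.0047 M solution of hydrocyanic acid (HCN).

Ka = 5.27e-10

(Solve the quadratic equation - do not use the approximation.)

x² + Ka×x - Ka×C = 0. Using quadratic formula: [H⁺] = 1.5736e-06

pH = 5.80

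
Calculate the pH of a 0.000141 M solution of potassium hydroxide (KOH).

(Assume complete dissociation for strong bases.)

[OH⁻] = 0.000141 M for strong base. pOH = -log[OH⁻] = 3.85, pH = 14 - pOH

pH = 10.15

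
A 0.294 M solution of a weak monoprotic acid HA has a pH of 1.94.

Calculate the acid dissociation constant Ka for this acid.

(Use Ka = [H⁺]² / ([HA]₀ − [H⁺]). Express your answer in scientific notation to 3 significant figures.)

[H⁺] = 10^(−pH) = 10^(−1.94) = 1.148e-02 M. For HA ⇌ H⁺ + A⁻, Ka = [H⁺][A⁻]/[HA] = [H⁺]² / ([HA]₀ − [H⁺]) = (1.148e-02)² / (0.294 − 1.148e-02) = 4.67e-04.

K_a = 4.67e-04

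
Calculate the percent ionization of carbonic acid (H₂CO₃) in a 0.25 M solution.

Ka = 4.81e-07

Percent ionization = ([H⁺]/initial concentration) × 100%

Using Ka equilibrium: x² + Ka×x - Ka×C = 0. Solving: [H⁺] = 3.4653e-04. Percent = (3.4653e-04/0.25) × 100

Percent ionization = 0.139%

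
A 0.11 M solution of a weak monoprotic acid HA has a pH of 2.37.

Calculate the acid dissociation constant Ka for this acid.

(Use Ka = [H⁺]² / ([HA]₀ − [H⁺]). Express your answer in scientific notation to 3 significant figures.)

[H⁺] = 10^(−pH) = 10^(−2.37) = 4.266e-03 M. For HA ⇌ H⁺ + A⁻, Ka = [H⁺][A⁻]/[HA] = [H⁺]² / ([HA]₀ − [H⁺]) = (4.266e-03)² / (0.11 − 4.266e-03) = 1.72e-04.

K_a = 1.72e-04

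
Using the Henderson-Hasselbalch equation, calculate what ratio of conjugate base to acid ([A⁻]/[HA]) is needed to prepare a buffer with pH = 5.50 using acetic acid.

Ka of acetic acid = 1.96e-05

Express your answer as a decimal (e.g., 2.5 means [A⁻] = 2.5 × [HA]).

pKa = -log(1.96e-05) = 4.7077. pH = pKa + log([A⁻]/[HA]), so log([A⁻]/[HA]) = pH − pKa = 5.50 − 4.7077 = 0.7923. [A⁻]/[HA] = 10^(0.7923) = 6.20

[A⁻]/[HA] = 6.20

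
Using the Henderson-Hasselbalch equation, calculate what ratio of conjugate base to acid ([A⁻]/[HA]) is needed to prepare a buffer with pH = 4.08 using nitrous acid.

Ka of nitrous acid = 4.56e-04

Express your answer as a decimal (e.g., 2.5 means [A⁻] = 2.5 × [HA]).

pKa = -log(4.56e-04) = 3.3410. pH = pKa + log([A⁻]/[HA]), so log([A⁻]/[HA]) = pH − pKa = 4.08 − 3.3410 = 0.7390. [A⁻]/[HA] = 10^(0.7390) = 5.48

[A⁻]/[HA] = 5.48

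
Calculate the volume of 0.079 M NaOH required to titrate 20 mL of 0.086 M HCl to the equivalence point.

At equivalence: moles acid = moles base. moles HCl = 0.086 × 20/1000 = 0.00172 mol. V_base = moles / 0.079 × 1000 = 21.8 mL.

V_{base} = 21.8 mL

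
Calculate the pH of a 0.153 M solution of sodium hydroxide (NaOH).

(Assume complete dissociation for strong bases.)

[OH⁻] = 0.153 M for strong base. pOH = -log[OH⁻] = 0.82, pH = 14 - pOH

pH = 13.18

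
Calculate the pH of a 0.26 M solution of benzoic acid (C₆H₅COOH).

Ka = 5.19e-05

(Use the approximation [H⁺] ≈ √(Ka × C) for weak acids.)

[H⁺] = √(Ka × C) = √(5.19e-05 × 0.26) = 3.6734e-03. pH = -log(3.6734e-03)

pH = 2.43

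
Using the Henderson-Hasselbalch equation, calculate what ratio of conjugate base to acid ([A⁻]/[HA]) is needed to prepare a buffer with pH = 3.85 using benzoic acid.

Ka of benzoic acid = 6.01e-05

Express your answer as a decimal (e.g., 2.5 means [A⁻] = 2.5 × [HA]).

pKa = -log(6.01e-05) = 4.2211. pH = pKa + log([A⁻]/[HA]), so log([A⁻]/[HA]) = pH − pKa = 3.85 − 4.2211 = -0.3711. [A⁻]/[HA] = 10^(-0.3711) = 0.425

[A⁻]/[HA] = 0.425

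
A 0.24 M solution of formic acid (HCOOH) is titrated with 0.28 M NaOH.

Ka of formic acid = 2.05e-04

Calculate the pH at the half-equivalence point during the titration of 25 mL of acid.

At half-equivalence [HA] = [A⁻], so Henderson-Hasselbalch gives pH = pKa = -log(2.05e-04) = 3.69.

pH = pKa = 3.69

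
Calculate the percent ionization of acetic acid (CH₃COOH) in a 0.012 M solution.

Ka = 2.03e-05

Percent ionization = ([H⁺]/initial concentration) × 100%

Using Ka equilibrium: x² + Ka×x - Ka×C = 0. Solving: [H⁺] = 4.8351e-04. Percent = (4.8351e-04/0.012) × 100

Percent ionization = 4.03%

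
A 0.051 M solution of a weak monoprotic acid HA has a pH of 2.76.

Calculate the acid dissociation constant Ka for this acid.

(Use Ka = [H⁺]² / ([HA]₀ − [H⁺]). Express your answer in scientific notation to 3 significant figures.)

[H⁺] = 10^(−pH) = 10^(−2.76) = 1.738e-03 M. For HA ⇌ H⁺ + A⁻, Ka = [H⁺][A⁻]/[HA] = [H⁺]² / ([HA]₀ − [H⁺]) = (1.738e-03)² / (0.051 − 1.738e-03) = 6.13e-05.

K_a = 6.13e-05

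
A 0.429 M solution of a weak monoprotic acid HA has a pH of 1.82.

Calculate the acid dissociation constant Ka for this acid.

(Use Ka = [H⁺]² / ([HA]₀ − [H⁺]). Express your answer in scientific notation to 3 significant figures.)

[H⁺] = 10^(−pH) = 10^(−1.82) = 1.514e-02 M. For HA ⇌ H⁺ + A⁻, Ka = [H⁺][A⁻]/[HA] = [H⁺]² / ([HA]₀ − [H⁺]) = (1.514e-02)² / (0.429 − 1.514e-02) = 5.54e-04.

K_a = 5.54e-04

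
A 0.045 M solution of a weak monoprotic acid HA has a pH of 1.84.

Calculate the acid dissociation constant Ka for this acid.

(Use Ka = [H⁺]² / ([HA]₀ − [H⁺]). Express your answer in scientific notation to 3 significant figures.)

[H⁺] = 10^(−pH) = 10^(−1.84) = 1.445e-02 M. For HA ⇌ H⁺ + A⁻, Ka = [H⁺][A⁻]/[HA] = [H⁺]² / ([HA]₀ − [H⁺]) = (1.445e-02)² / (0.045 − 1.445e-02) = 6.84e-03.

K_a = 6.84e-03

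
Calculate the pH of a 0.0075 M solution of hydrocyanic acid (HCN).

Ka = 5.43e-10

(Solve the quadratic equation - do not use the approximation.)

x² + Ka×x - Ka×C = 0. Using quadratic formula: [H⁺] = 2.0178e-06

pH = 5.70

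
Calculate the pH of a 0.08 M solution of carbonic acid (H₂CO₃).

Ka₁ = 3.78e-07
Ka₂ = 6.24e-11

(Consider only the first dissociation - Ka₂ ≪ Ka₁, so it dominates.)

First dissociation dominates. From Ka₁ = [H⁺][HA⁻]/[H₂A], x² + Ka₁·x − Ka₁·C = 0 with C = 0.08 M and Ka₁ = 3.78e-07. Solving: [H⁺] = (−Ka₁ + √(Ka₁² + 4·Ka₁·C)) / 2 = 1.7371e-04 M. pH = -log(1.7371e-04) = 3.76.

pH = 3.76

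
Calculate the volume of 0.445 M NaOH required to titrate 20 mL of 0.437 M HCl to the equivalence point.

At equivalence: moles acid = moles base. moles HCl = 0.437 × 20/1000 = 0.00874 mol. V_base = moles / 0.445 × 1000 = 19.6 mL.

V_{base} = 19.6 mL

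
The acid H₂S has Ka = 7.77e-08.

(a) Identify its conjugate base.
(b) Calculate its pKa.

(a) The conjugate base is formed by removing one H⁺ from H₂S, giving HS⁻. (b) pKa = -log(Ka) = -log(7.77e-08) = 7.11.

Conjugate base: HS⁻; pK_a = 7.11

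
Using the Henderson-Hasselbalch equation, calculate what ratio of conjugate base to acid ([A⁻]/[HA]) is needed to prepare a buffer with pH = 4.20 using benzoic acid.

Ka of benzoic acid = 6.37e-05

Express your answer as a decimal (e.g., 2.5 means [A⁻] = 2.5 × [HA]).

pKa = -log(6.37e-05) = 4.1959. pH = pKa + log([A⁻]/[HA]), so log([A⁻]/[HA]) = pH − pKa = 4.20 − 4.1959 = 0.0041. [A⁻]/[HA] = 10^(0.0041) = 1.01

[A⁻]/[HA] = 1.01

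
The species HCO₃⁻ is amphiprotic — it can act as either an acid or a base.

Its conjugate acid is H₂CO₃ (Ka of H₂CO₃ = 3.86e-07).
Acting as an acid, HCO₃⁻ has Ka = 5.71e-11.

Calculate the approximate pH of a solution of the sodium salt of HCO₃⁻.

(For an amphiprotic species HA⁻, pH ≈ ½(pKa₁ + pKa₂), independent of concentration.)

pKa₁ = -log(3.86e-07) = 6.41; pKa₂ = -log(5.71e-11) = 10.24. For an amphiprotic species, pH ≈ ½(pKa₁ + pKa₂) = ½(6.41 + 10.24) = 8.33.

pH = 8.33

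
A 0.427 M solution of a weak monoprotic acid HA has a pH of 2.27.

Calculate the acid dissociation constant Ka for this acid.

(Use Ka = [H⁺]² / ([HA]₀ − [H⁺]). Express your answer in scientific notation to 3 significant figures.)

[H⁺] = 10^(−pH) = 10^(−2.27) = 5.370e-03 M. For HA ⇌ H⁺ + A⁻, Ka = [H⁺][A⁻]/[HA] = [H⁺]² / ([HA]₀ − [H⁺]) = (5.370e-03)² / (0.427 − 5.370e-03) = 6.84e-05.

K_a = 6.84e-05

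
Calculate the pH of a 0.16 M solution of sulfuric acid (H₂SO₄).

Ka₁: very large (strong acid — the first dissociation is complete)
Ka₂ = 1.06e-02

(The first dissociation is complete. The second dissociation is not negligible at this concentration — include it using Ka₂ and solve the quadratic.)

First dissociation is complete: [H⁺]₀ = [HSO₄⁻]₀ = C = 0.16 M. Second dissociation HSO₄⁻ ⇌ H⁺ + SO₄²⁻: let x = [SO₄²⁻]. Ka₂ = (C + x)·x / (C − x) = 1.06e-02 → x² + (C + Ka₂)·x − Ka₂·C = 0 → x² + 0.17060·x − 1.696e-03 = 0. x = (−0.17060 + √(0.17060² + 4 × 1.696e-03)) / 2 = 9.4211e-03 M. [H⁺] = C + x = 0.16 + 9.4211e-03 = 1.6942e-01 M. pH = -log(1.6942e-01) = 0.77.

pH = 0.77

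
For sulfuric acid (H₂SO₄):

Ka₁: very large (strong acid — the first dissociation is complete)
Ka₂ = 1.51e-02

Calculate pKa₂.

pKa₂ = -log(Ka₂) = -log(1.51e-02) = 1.82.

pK_{a2} = 1.82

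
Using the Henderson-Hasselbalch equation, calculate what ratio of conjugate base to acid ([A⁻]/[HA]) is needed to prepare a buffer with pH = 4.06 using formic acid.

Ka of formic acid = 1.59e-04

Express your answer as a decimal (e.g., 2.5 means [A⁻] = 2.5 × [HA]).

pKa = -log(1.59e-04) = 3.7986. pH = pKa + log([A⁻]/[HA]), so log([A⁻]/[HA]) = pH − pKa = 4.06 − 3.7986 = 0.2614. [A⁻]/[HA] = 10^(0.2614) = 1.83

[A⁻]/[HA] = 1.83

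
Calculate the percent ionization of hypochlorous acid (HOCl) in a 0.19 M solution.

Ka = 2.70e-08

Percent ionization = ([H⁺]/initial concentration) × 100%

Using Ka equilibrium: x² + Ka×x - Ka×C = 0. Solving: [H⁺] = 7.1611e-05. Percent = (7.1611e-05/0.19) × 100

Percent ionization = 0.0377%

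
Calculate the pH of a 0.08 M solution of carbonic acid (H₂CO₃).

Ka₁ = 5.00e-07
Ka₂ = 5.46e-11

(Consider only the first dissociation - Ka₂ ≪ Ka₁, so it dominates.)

First dissociation dominates. From Ka₁ = [H⁺][HA⁻]/[H₂A], x² + Ka₁·x − Ka₁·C = 0 with C = 0.08 M and Ka₁ = 5.00e-07. Solving: [H⁺] = (−Ka₁ + √(Ka₁² + 4·Ka₁·C)) / 2 = 1.9975e-04 M. pH = -log(1.9975e-04) = 3.70.

pH = 3.70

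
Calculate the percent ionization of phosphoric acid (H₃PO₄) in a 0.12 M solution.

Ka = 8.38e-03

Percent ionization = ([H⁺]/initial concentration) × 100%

Using Ka equilibrium: x² + Ka×x - Ka×C = 0. Solving: [H⁺] = 2.7797e-02. Percent = (2.7797e-02/0.12) × 100

Percent ionization = 23.2%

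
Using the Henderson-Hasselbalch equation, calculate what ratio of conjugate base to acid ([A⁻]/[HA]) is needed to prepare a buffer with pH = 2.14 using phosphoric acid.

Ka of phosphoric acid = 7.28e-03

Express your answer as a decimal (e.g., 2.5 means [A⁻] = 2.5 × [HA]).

pKa = -log(7.28e-03) = 2.1379. pH = pKa + log([A⁻]/[HA]), so log([A⁻]/[HA]) = pH − pKa = 2.14 − 2.1379 = 0.0021. [A⁻]/[HA] = 10^(0.0021) = 1.00

[A⁻]/[HA] = 1.00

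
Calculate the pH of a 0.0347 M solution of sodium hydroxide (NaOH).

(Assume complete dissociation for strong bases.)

[OH⁻] = 0.0347 M for strong base. pOH = -log[OH⁻] = 1.46, pH = 14 - pOH

pH = 12.54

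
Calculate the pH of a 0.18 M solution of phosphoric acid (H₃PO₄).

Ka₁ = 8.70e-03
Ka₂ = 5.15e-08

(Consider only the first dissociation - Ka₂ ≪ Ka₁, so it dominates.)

First dissociation dominates. From Ka₁ = [H⁺][HA⁻]/[H₂A], x² + Ka₁·x − Ka₁·C = 0 with C = 0.18 M and Ka₁ = 8.70e-03. Solving: [H⁺] = (−Ka₁ + √(Ka₁² + 4·Ka₁·C)) / 2 = 3.5461e-02 M. pH = -log(3.5461e-02) = 1.45.

pH = 1.45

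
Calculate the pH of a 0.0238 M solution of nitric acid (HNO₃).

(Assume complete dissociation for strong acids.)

[H⁺] = 0.0238 M for strong acid. pH = -log[H⁺] = -log(0.0238)

pH = 1.62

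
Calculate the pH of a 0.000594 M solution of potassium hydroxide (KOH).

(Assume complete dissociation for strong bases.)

[OH⁻] = 0.000594 M for strong base. pOH = -log[OH⁻] = 3.23, pH = 14 - pOH

pH = 10.77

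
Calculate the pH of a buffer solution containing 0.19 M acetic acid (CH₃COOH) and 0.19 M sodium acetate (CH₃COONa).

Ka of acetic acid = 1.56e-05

pKa = -log(1.56e-05) = 4.81. pH = pKa + log([A⁻]/[HA]) = 4.81 + log(0.19/0.19)

pH = 4.81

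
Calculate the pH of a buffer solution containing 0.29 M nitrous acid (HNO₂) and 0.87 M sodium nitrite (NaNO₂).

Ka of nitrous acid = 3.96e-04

pKa = -log(3.96e-04) = 3.40. pH = pKa + log([A⁻]/[HA]) = 3.40 + log(0.87/0.29)

pH = 3.88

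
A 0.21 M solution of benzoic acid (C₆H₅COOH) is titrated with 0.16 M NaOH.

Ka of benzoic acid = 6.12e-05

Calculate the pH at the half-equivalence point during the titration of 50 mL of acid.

At half-equivalence [HA] = [A⁻], so Henderson-Hasselbalch gives pH = pKa = -log(6.12e-05) = 4.21.

pH = pKa = 4.21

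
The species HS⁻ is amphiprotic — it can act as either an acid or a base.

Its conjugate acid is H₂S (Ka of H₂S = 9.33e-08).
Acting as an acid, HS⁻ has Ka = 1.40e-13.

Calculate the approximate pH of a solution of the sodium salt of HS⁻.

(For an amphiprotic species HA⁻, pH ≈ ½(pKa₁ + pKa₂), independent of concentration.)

pKa₁ = -log(9.33e-08) = 7.03; pKa₂ = -log(1.40e-13) = 12.85. For an amphiprotic species, pH ≈ ½(pKa₁ + pKa₂) = ½(7.03 + 12.85) = 9.94.

pH = 9.94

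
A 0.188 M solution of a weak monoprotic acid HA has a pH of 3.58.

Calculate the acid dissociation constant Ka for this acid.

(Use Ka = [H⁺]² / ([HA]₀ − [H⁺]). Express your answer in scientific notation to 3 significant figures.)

[H⁺] = 10^(−pH) = 10^(−3.58) = 2.630e-04 M. For HA ⇌ H⁺ + A⁻, Ka = [H⁺][A⁻]/[HA] = [H⁺]² / ([HA]₀ − [H⁺]) = (2.630e-04)² / (0.188 − 2.630e-04) = 3.69e-07.

K_a = 3.69e-07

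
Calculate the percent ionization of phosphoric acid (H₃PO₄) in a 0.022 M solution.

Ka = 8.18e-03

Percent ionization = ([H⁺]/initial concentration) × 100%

Using Ka equilibrium: x² + Ka×x - Ka×C = 0. Solving: [H⁺] = 9.9346e-03. Percent = (9.9346e-03/0.022) × 100

Percent ionization = 45.2%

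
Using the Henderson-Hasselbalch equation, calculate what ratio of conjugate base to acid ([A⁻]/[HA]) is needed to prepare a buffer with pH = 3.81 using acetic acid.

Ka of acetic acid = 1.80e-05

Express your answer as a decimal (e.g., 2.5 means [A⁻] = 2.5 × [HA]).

pKa = -log(1.80e-05) = 4.7447. pH = pKa + log([A⁻]/[HA]), so log([A⁻]/[HA]) = pH − pKa = 3.81 − 4.7447 = -0.9347. [A⁻]/[HA] = 10^(-0.9347) = 0.116

[A⁻]/[HA] = 0.116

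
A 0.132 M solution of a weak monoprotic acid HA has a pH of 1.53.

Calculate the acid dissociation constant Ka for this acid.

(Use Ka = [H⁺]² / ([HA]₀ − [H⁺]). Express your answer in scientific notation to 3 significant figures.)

[H⁺] = 10^(−pH) = 10^(−1.53) = 2.951e-02 M. For HA ⇌ H⁺ + A⁻, Ka = [H⁺][A⁻]/[HA] = [H⁺]² / ([HA]₀ − [H⁺]) = (2.951e-02)² / (0.132 − 2.951e-02) = 8.50e-03.

K_a = 8.50e-03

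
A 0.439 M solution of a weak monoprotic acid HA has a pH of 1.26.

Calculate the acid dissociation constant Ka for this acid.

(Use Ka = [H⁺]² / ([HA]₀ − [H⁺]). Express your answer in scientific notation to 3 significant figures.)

[H⁺] = 10^(−pH) = 10^(−1.26) = 5.495e-02 M. For HA ⇌ H⁺ + A⁻, Ka = [H⁺][A⁻]/[HA] = [H⁺]² / ([HA]₀ − [H⁺]) = (5.495e-02)² / (0.439 − 5.495e-02) = 7.86e-03.

K_a = 7.86e-03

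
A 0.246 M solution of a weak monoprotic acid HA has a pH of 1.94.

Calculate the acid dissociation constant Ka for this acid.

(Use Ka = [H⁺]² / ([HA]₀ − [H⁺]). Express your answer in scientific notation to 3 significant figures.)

[H⁺] = 10^(−pH) = 10^(−1.94) = 1.148e-02 M. For HA ⇌ H⁺ + A⁻, Ka = [H⁺][A⁻]/[HA] = [H⁺]² / ([HA]₀ − [H⁺]) = (1.148e-02)² / (0.246 − 1.148e-02) = 5.62e-04.

K_a = 5.62e-04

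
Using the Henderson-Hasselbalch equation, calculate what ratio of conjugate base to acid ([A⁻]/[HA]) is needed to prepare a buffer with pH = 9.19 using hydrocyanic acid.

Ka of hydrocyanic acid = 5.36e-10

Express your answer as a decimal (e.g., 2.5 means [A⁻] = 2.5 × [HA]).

pKa = -log(5.36e-10) = 9.2708. pH = pKa + log([A⁻]/[HA]), so log([A⁻]/[HA]) = pH − pKa = 9.19 − 9.2708 = -0.0808. [A⁻]/[HA] = 10^(-0.0808) = 0.830

[A⁻]/[HA] = 0.830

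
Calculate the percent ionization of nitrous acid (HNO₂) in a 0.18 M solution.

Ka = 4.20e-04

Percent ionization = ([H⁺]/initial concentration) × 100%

Using Ka equilibrium: x² + Ka×x - Ka×C = 0. Solving: [H⁺] = 8.4874e-03. Percent = (8.4874e-03/0.18) × 100

Percent ionization = 4.72%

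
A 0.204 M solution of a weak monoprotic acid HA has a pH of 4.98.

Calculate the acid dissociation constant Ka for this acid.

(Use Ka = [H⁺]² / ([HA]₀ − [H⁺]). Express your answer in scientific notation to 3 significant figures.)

[H⁺] = 10^(−pH) = 10^(−4.98) = 1.047e-05 M. For HA ⇌ H⁺ + A⁻, Ka = [H⁺][A⁻]/[HA] = [H⁺]² / ([HA]₀ − [H⁺]) = (1.047e-05)² / (0.204 − 1.047e-05) = 5.38e-10.

K_a = 5.38e-10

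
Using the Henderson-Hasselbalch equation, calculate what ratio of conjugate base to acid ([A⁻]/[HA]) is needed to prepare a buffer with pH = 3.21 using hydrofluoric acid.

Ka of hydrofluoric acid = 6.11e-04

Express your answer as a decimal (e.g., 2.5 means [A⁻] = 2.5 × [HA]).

pKa = -log(6.11e-04) = 3.2140. pH = pKa + log([A⁻]/[HA]), so log([A⁻]/[HA]) = pH − pKa = 3.21 − 3.2140 = -0.0040. [A⁻]/[HA] = 10^(-0.0040) = 0.991

[A⁻]/[HA] = 0.991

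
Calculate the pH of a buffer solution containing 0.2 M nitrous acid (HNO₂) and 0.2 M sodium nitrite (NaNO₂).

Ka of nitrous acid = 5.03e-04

pKa = -log(5.03e-04) = 3.30. pH = pKa + log([A⁻]/[HA]) = 3.30 + log(0.2/0.2)

pH = 3.30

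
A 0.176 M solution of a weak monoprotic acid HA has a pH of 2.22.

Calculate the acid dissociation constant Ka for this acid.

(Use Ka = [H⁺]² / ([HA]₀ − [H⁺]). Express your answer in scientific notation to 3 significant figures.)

[H⁺] = 10^(−pH) = 10^(−2.22) = 6.026e-03 M. For HA ⇌ H⁺ + A⁻, Ka = [H⁺][A⁻]/[HA] = [H⁺]² / ([HA]₀ − [H⁺]) = (6.026e-03)² / (0.176 − 6.026e-03) = 2.14e-04.

K_a = 2.14e-04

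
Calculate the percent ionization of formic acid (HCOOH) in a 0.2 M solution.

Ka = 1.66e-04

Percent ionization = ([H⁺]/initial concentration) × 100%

Using Ka equilibrium: x² + Ka×x - Ka×C = 0. Solving: [H⁺] = 5.6795e-03. Percent = (5.6795e-03/0.2) × 100

Percent ionization = 2.84%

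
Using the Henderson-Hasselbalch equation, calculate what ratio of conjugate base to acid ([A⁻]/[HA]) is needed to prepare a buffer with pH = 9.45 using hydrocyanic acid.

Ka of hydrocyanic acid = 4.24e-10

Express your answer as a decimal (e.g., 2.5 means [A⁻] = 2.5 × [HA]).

pKa = -log(4.24e-10) = 9.3726. pH = pKa + log([A⁻]/[HA]), so log([A⁻]/[HA]) = pH − pKa = 9.45 − 9.3726 = 0.0774. [A⁻]/[HA] = 10^(0.0774) = 1.19

[A⁻]/[HA] = 1.19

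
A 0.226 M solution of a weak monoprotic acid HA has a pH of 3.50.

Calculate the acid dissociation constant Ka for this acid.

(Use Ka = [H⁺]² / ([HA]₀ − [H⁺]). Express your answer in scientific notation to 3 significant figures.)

[H⁺] = 10^(−pH) = 10^(−3.50) = 3.162e-04 M. For HA ⇌ H⁺ + A⁻, Ka = [H⁺][A⁻]/[HA] = [H⁺]² / ([HA]₀ − [H⁺]) = (3.162e-04)² / (0.226 − 3.162e-04) = 4.43e-07.

K_a = 4.43e-07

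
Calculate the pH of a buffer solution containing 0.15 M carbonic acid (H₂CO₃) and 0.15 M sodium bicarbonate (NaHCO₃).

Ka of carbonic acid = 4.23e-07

pKa = -log(4.23e-07) = 6.37. pH = pKa + log([A⁻]/[HA]) = 6.37 + log(0.15/0.15)

pH = 6.37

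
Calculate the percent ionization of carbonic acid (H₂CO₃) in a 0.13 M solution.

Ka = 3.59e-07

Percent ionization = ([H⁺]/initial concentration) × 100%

Using Ka equilibrium: x² + Ka×x - Ka×C = 0. Solving: [H⁺] = 2.1585e-04. Percent = (2.1585e-04/0.13) × 100

Percent ionization = 0.166%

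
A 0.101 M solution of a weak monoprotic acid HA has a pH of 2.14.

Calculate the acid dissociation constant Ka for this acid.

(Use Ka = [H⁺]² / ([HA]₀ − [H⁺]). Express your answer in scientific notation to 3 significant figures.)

[H⁺] = 10^(−pH) = 10^(−2.14) = 7.244e-03 M. For HA ⇌ H⁺ + A⁻, Ka = [H⁺][A⁻]/[HA] = [H⁺]² / ([HA]₀ − [H⁺]) = (7.244e-03)² / (0.101 − 7.244e-03) = 5.60e-04.

K_a = 5.60e-04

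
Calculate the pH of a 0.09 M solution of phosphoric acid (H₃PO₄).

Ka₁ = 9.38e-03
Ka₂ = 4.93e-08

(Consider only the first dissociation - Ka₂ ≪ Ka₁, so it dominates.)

First dissociation dominates. From Ka₁ = [H⁺][HA⁻]/[H₂A], x² + Ka₁·x − Ka₁·C = 0 with C = 0.09 M and Ka₁ = 9.38e-03. Solving: [H⁺] = (−Ka₁ + √(Ka₁² + 4·Ka₁·C)) / 2 = 2.4741e-02 M. pH = -log(2.4741e-02) = 1.61.

pH = 1.61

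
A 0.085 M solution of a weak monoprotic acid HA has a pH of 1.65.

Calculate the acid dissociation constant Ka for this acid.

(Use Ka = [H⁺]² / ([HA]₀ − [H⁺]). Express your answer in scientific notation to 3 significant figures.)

[H⁺] = 10^(−pH) = 10^(−1.65) = 2.239e-02 M. For HA ⇌ H⁺ + A⁻, Ka = [H⁺][A⁻]/[HA] = [H⁺]² / ([HA]₀ − [H⁺]) = (2.239e-02)² / (0.085 − 2.239e-02) = 8.00e-03.

K_a = 8.00e-03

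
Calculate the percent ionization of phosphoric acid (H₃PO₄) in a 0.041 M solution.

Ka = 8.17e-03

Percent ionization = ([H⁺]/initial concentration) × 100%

Using Ka equilibrium: x² + Ka×x - Ka×C = 0. Solving: [H⁺] = 1.4668e-02. Percent = (1.4668e-02/0.041) × 100

Percent ionization = 35.8%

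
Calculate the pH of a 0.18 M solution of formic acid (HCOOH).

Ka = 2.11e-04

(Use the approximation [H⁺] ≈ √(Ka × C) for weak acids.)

[H⁺] = √(Ka × C) = √(2.11e-04 × 0.18) = 6.1628e-03. pH = -log(6.1628e-03)

pH = 2.21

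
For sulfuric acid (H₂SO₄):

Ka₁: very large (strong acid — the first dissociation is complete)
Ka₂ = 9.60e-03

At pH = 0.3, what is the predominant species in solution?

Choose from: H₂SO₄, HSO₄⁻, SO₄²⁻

The first dissociation is complete, so H₂SO₄ itself is never the predominant species in water; pKa₂ = -log(9.60e-03) = 2.02. For a polyprotic acid the predominant species crosses at each pKa: below pKa_n the protonated form dominates, above it the deprotonated form does. At pH = 0.3, the predominant species is HSO₄⁻.

HSO₄⁻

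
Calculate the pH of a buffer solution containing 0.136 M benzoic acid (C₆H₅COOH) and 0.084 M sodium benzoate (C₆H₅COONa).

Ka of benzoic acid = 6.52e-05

pKa = -log(6.52e-05) = 4.19. pH = pKa + log([A⁻]/[HA]) = 4.19 + log(0.084/0.136)

pH = 3.98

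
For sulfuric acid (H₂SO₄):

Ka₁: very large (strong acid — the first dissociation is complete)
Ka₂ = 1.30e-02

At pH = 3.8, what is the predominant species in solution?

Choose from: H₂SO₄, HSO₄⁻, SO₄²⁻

The first dissociation is complete, so H₂SO₄ itself is never the predominant species in water; pKa₂ = -log(1.30e-02) = 1.89. For a polyprotic acid the predominant species crosses at each pKa: below pKa_n the protonated form dominates, above it the deprotonated form does. At pH = 3.8, the predominant species is SO₄²⁻.

SO₄²⁻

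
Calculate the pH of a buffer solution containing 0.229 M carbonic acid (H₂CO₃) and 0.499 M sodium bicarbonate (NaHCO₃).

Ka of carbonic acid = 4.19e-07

pKa = -log(4.19e-07) = 6.38. pH = pKa + log([A⁻]/[HA]) = 6.38 + log(0.499/0.229)

pH = 6.72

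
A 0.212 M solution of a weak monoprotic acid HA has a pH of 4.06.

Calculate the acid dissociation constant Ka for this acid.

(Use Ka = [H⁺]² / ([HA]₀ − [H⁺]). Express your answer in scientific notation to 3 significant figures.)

[H⁺] = 10^(−pH) = 10^(−4.06) = 8.710e-05 M. For HA ⇌ H⁺ + A⁻, Ka = [H⁺][A⁻]/[HA] = [H⁺]² / ([HA]₀ − [H⁺]) = (8.710e-05)² / (0.212 − 8.710e-05) = 3.58e-08.

K_a = 3.58e-08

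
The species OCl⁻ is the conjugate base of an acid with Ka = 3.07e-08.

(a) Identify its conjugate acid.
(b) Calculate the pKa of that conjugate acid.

(a) The conjugate acid is formed by adding one H⁺ to OCl⁻, giving HOCl. (b) pKa = -log(Ka) = -log(3.07e-08) = 7.51.

Conjugate acid: HOCl; pK_a = 7.51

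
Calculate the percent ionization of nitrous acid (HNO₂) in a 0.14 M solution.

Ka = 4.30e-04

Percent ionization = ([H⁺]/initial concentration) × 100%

Using Ka equilibrium: x² + Ka×x - Ka×C = 0. Solving: [H⁺] = 7.5468e-03. Percent = (7.5468e-03/0.14) × 100

Percent ionization = 5.39%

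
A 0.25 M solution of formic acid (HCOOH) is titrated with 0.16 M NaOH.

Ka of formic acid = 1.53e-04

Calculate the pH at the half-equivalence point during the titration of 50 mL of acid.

At half-equivalence [HA] = [A⁻], so Henderson-Hasselbalch gives pH = pKa = -log(1.53e-04) = 3.82.

pH = pKa = 3.82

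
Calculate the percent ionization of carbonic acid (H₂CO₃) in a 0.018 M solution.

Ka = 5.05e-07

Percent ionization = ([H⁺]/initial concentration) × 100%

Using Ka equilibrium: x² + Ka×x - Ka×C = 0. Solving: [H⁺] = 9.5089e-05. Percent = (9.5089e-05/0.018) × 100

Percent ionization = 0.528%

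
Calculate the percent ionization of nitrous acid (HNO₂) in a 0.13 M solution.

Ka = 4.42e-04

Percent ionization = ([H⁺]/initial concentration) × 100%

Using Ka equilibrium: x² + Ka×x - Ka×C = 0. Solving: [H⁺] = 7.3625e-03. Percent = (7.3625e-03/0.13) × 100

Percent ionization = 5.66%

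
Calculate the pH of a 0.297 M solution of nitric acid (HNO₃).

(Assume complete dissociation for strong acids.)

[H⁺] = 0.297 M for strong acid. pH = -log[H⁺] = -log(0.297)

pH = 0.53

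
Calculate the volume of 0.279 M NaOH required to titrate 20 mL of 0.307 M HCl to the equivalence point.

At equivalence: moles acid = moles base. moles HCl = 0.307 × 20/1000 = 0.00614 mol. V_base = moles / 0.279 × 1000 = 22.0 mL.

V_{base} = 22.0 mL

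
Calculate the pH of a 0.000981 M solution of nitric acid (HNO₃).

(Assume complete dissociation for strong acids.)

[H⁺] = 0.000981 M for strong acid. pH = -log[H⁺] = -log(0.000981)

pH = 3.01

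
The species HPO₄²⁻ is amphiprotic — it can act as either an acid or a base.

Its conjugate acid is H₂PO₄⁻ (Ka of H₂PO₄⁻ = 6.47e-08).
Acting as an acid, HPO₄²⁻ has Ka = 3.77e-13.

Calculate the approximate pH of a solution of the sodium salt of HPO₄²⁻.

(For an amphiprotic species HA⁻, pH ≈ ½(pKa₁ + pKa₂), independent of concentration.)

pKa₁ = -log(6.47e-08) = 7.19; pKa₂ = -log(3.77e-13) = 12.42. For an amphiprotic species, pH ≈ ½(pKa₁ + pKa₂) = ½(7.19 + 12.42) = 9.81.

pH = 9.81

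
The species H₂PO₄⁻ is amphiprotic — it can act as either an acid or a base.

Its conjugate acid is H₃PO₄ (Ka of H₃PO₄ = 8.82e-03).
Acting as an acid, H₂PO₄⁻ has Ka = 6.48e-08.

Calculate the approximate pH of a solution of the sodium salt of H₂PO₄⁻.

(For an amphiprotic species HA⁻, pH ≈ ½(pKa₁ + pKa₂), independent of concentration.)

pKa₁ = -log(8.82e-03) = 2.05; pKa₂ = -log(6.48e-08) = 7.19. For an amphiprotic species, pH ≈ ½(pKa₁ + pKa₂) = ½(2.05 + 7.19) = 4.62.

pH = 4.62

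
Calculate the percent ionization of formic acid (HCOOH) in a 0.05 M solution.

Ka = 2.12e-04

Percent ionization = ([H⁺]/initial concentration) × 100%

Using Ka equilibrium: x² + Ka×x - Ka×C = 0. Solving: [H⁺] = 3.1515e-03. Percent = (3.1515e-03/0.05) × 100

Percent ionization = 6.3%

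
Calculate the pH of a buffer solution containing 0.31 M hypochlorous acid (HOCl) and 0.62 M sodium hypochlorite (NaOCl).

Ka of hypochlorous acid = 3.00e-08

pKa = -log(3.00e-08) = 7.52. pH = pKa + log([A⁻]/[HA]) = 7.52 + log(0.62/0.31)

pH = 7.82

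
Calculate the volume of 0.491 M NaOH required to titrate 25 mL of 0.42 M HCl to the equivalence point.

At equivalence: moles acid = moles base. moles HCl = 0.42 × 25/1000 = 0.0105 mol. V_base = moles / 0.491 × 1000 = 21.4 mL.

V_{base} = 21.4 mL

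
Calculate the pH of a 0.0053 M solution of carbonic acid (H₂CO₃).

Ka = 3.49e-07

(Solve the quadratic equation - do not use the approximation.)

x² + Ka×x - Ka×C = 0. Using quadratic formula: [H⁺] = 4.2834e-05

pH = 4.37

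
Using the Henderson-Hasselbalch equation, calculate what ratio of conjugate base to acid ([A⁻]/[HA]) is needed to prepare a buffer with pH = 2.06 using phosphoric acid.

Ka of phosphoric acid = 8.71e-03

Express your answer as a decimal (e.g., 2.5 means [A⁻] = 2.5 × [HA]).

pKa = -log(8.71e-03) = 2.0600. pH = pKa + log([A⁻]/[HA]), so log([A⁻]/[HA]) = pH − pKa = 2.06 − 2.0600 = 0.0000. [A⁻]/[HA] = 10^(0.0000) = 1.00

[A⁻]/[HA] = 1.00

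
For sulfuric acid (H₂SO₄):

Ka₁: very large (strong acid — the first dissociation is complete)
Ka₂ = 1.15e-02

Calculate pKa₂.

pKa₂ = -log(Ka₂) = -log(1.15e-02) = 1.94.

pK_{a2} = 1.94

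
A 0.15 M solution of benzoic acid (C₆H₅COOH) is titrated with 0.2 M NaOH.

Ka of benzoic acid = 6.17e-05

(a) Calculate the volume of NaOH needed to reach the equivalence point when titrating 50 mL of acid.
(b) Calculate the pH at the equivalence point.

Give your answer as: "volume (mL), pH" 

moles acid = 0.15 × 50/1000 = 0.0075 mol; V_base = moles/0.2 × 1000 = 37.5 mL. At equivalence only the conjugate base is present: [A⁻] = 0.0075/0.087 = 8.5714e-02 M. Kb = Kw/Ka = 1.62e-10; [OH⁻] = √(Kb × [A⁻]) = 3.7272e-06; pOH = 5.43; pH = 14 - pOH = 8.57.

V = 37.5 mL, pH = 8.57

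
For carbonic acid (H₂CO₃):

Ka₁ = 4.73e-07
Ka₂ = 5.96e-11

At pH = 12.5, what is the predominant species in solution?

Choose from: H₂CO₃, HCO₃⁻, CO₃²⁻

pKa₁ = 6.33, pKa₂ = 10.22. For a polyprotic acid the predominant species crosses at each pKa: below pKa_n the protonated form dominates, above it the deprotonated form does. At pH = 12.5, the predominant species is CO₃²⁻.

CO₃²⁻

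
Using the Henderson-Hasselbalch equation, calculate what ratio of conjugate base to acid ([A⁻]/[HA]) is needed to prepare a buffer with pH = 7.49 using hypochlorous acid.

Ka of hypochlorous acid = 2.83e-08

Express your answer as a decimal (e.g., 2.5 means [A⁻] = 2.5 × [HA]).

pKa = -log(2.83e-08) = 7.5482. pH = pKa + log([A⁻]/[HA]), so log([A⁻]/[HA]) = pH − pKa = 7.49 − 7.5482 = -0.0582. [A⁻]/[HA] = 10^(-0.0582) = 0.875

[A⁻]/[HA] = 0.875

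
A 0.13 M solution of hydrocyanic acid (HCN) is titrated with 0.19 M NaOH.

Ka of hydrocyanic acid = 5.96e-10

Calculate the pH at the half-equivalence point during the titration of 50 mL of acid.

At half-equivalence [HA] = [A⁻], so Henderson-Hasselbalch gives pH = pKa = -log(5.96e-10) = 9.22.

pH = pKa = 9.22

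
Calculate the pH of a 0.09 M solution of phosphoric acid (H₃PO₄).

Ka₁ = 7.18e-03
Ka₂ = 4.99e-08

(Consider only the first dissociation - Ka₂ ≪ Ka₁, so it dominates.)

First dissociation dominates. From Ka₁ = [H⁺][HA⁻]/[H₂A], x² + Ka₁·x − Ka₁·C = 0 with C = 0.09 M and Ka₁ = 7.18e-03. Solving: [H⁺] = (−Ka₁ + √(Ka₁² + 4·Ka₁·C)) / 2 = 2.2083e-02 M. pH = -log(2.2083e-02) = 1.66.

pH = 1.66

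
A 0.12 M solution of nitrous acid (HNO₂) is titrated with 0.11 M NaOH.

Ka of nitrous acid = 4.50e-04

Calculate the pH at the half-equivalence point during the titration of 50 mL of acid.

At half-equivalence [HA] = [A⁻], so Henderson-Hasselbalch gives pH = pKa = -log(4.50e-04) = 3.35.

pH = pKa = 3.35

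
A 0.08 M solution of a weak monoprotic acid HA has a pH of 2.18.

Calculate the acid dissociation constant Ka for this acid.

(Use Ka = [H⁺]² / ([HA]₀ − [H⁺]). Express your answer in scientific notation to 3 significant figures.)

[H⁺] = 10^(−pH) = 10^(−2.18) = 6.607e-03 M. For HA ⇌ H⁺ + A⁻, Ka = [H⁺][A⁻]/[HA] = [H⁺]² / ([HA]₀ − [H⁺]) = (6.607e-03)² / (0.08 − 6.607e-03) = 5.95e-04.

K_a = 5.95e-04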